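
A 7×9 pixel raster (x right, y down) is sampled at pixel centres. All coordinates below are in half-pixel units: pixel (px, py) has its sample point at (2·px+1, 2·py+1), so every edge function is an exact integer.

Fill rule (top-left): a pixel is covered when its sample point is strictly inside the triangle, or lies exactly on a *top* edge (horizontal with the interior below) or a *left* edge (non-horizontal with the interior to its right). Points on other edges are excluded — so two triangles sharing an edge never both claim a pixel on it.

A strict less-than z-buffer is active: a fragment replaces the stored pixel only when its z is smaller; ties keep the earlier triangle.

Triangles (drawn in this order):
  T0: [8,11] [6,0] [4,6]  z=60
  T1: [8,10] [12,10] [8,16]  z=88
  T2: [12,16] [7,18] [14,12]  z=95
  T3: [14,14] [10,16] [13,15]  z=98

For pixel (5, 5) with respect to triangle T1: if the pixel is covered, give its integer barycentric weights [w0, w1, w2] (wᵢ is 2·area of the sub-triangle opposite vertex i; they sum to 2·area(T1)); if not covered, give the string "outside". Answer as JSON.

T0:
  2·area = 34  (B↔C swapped to make it positive)
  edge (8, 11)→(4, 6): d=(-4,-5) top-left  bias=+0
  edge (4, 6)→(6, 0): d=(2,-6) top-left  bias=+0
  edge (6, 0)→(8, 11): d=(2,11) right/bottom  bias=-1
    (2,1)@(5, 3): e=[17,0,17] → █  [on edge]
    (3,1)@(7, 3): e=[27,12,-5] → ·
    (2,2)@(5, 5): e=[9,4,21] → █
    (3,2)@(7, 5): e=[19,16,-1] → ·
    (2,3)@(5, 7): e=[1,8,25] → █
    (3,3)@(7, 7): e=[11,20,3] → █
    (4,3)@(9, 7): e=[21,32,-19] → ·
    (1,4)@(3, 9): e=[-17,0,51] → ·  [on edge]
    (2,4)@(5, 9): e=[-7,12,29] → ·
    (3,4)@(7, 9): e=[3,24,7] → █
    (4,4)@(9, 9): e=[13,36,-15] → ·
    (3,5)@(7, 11): e=[-5,28,11] → ·
    (0,7)@(1, 15): e=[-51,0,85] → ·  [on edge]
  covered (5 px):
    · · · · · · ·
    · · █ · · · ·
    · · █ · · · ·
    · · █ █ · · ·
    · · · █ · · ·
    · · · · · · ·
    · · · · · · ·
    · · · · · · ·
    · · · · · · ·
T1:
  2·area = 24
  edge (8, 10)→(12, 10): d=(4,0) top-left  bias=+0
  edge (12, 10)→(8, 16): d=(-4,6) right/bottom  bias=-1
  edge (8, 16)→(8, 10): d=(0,-6) top-left  bias=+0
    (4,5)@(9, 11): e=[4,14,6] → █
    (5,5)@(11, 11): e=[4,2,18] → █
    (6,5)@(13, 11): e=[4,-10,30] → ·
    (4,6)@(9, 13): e=[12,6,6] → █
    (5,6)@(11, 13): e=[12,-6,18] → ·
    (4,7)@(9, 15): e=[20,-2,6] → ·
  covered (3 px):
    · · · · · · ·
    · · · · · · ·
    · · · · · · ·
    · · · · · · ·
    · · · · · · ·
    · · · · █ █ ·
    · · · · █ · ·
    · · · · · · ·
    · · · · · · ·
T2:
  2·area = 16
  edge (12, 16)→(7, 18): d=(-5,2) right/bottom  bias=-1
  edge (7, 18)→(14, 12): d=(7,-6) top-left  bias=+0
  edge (14, 12)→(12, 16): d=(-2,4) right/bottom  bias=-1
    (6,6)@(13, 13): e=[13,1,2] → █
    (5,7)@(11, 15): e=[7,3,6] → █
    (6,7)@(13, 15): e=[3,15,-2] → ·
    (4,8)@(9, 17): e=[1,5,10] → █
    (5,8)@(11, 17): e=[-3,17,2] → ·
  covered (3 px):
    · · · · · · ·
    · · · · · · ·
    · · · · · · ·
    · · · · · · ·
    · · · · · · ·
    · · · · · · ·
    · · · · · · █
    · · · · · █ ·
    · · · · █ · ·
T3:
  2·area = 2  (B↔C swapped to make it positive)
  edge (14, 14)→(13, 15): d=(-1,1) right/bottom  bias=-1
  edge (13, 15)→(10, 16): d=(-3,1) right/bottom  bias=-1
  edge (10, 16)→(14, 14): d=(4,-2) top-left  bias=+0
    (6,7)@(13, 15): e=[0,0,2] → ·  [on edge]
    (3,8)@(7, 17): e=[4,0,-2] → ·  [on edge]
    (5,8)@(11, 17): e=[0,-4,6] → ·  [on edge]
  covered (0 px):
    · · · · · · ·
    · · · · · · ·
    · · · · · · ·
    · · · · · · ·
    · · · · · · ·
    · · · · · · ·
    · · · · · · ·
    · · · · · · ·
    · · · · · · ·

Result: [2,18,4]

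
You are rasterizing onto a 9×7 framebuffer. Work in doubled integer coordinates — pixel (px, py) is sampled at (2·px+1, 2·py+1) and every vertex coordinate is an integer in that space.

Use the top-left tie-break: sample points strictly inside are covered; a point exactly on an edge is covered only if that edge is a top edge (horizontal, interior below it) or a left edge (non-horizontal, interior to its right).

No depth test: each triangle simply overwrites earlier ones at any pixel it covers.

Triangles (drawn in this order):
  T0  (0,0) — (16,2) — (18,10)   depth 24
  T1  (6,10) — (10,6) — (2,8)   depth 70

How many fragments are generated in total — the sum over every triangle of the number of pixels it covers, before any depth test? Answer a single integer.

T0:
  2·area = 124
  edge (0, 0)→(16, 2): d=(16,2) right/bottom  bias=-1
  edge (16, 2)→(18, 10): d=(2,8) right/bottom  bias=-1
  edge (18, 10)→(0, 0): d=(-18,-10) top-left  bias=+0
    (1,0)@(3, 1): e=[10,102,12] → █
    (2,0)@(5, 1): e=[6,86,32] → █
    (3,0)@(7, 1): e=[2,70,52] → █
    (4,0)@(9, 1): e=[-2,54,72] → ·
    (1,1)@(3, 3): e=[42,106,-24] → ·
    (2,1)@(5, 3): e=[38,90,-4] → ·
    (3,1)@(7, 3): e=[34,74,16] → █
    (4,1)@(9, 3): e=[30,58,36] → █
    (5,1)@(11, 3): e=[26,42,56] → █
    (6,1)@(13, 3): e=[22,26,76] → █
    (7,1)@(15, 3): e=[18,10,96] → █
    (8,1)@(17, 3): e=[14,-6,116] → ·
    (4,2)@(9, 5): e=[62,62,0] → █  [on edge]
  covered (16 px):
    · █ █ █ · · · · ·
    · · · █ █ █ █ █ ·
    · · · · █ █ █ █ ·
    · · · · · · █ █ █
    · · · · · · · · █
    · · · · · · · · ·
    · · · · · · · · ·
T1:
  2·area = 24  (B↔C swapped to make it positive)
  edge (6, 10)→(2, 8): d=(-4,-2) top-left  bias=+0
  edge (2, 8)→(10, 6): d=(8,-2) top-left  bias=+0
  edge (10, 6)→(6, 10): d=(-4,4) right/bottom  bias=-1
    (7,0)@(15, 1): e=[54,-30,0] → ·  [on edge]
    (6,1)@(13, 3): e=[42,-18,0] → ·  [on edge]
    (5,2)@(11, 5): e=[30,-6,0] → ·  [on edge]
    (3,3)@(7, 7): e=[14,2,8] → █
    (4,3)@(9, 7): e=[18,6,0] → ·  [on edge]
    (2,4)@(5, 9): e=[2,14,8] → █
    (3,4)@(7, 9): e=[6,18,0] → ·  [on edge]
    (2,5)@(5, 11): e=[-6,30,0] → ·  [on edge]
    (1,6)@(3, 13): e=[-18,42,0] → ·  [on edge]
  covered (2 px):
    · · · · · · · · ·
    · · · · · · · · ·
    · · · · · · · · ·
    · · · █ · · · · ·
    · · █ · · · · · ·
    · · · · · · · · ·
    · · · · · · · · ·

Answer: 18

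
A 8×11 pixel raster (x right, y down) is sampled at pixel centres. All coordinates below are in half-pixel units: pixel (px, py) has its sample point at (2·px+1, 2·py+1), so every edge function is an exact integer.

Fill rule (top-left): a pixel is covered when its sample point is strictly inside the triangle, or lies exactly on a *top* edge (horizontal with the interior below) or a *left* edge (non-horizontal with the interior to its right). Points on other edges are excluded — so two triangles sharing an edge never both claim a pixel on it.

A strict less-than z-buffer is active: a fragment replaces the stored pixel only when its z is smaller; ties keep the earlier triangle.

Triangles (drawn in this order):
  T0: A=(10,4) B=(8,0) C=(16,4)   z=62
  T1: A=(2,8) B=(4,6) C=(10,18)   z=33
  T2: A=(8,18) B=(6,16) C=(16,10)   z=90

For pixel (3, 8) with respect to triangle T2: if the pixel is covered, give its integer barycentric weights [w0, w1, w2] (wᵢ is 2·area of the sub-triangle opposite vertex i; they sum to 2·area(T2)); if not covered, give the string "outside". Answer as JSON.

T0:
  2·area = 24
  edge (10, 4)→(8, 0): d=(-2,-4) top-left  bias=+0
  edge (8, 0)→(16, 4): d=(8,4) right/bottom  bias=-1
  edge (16, 4)→(10, 4): d=(-6,0) right/bottom  bias=-1
    (4,0)@(9, 1): e=[2,4,18] → █
    (5,0)@(11, 1): e=[10,-4,18] → ·
    (4,1)@(9, 3): e=[-2,20,6] → ·
    (5,1)@(11, 3): e=[6,12,6] → █
    (6,1)@(13, 3): e=[14,4,6] → █
    (7,1)@(15, 3): e=[22,-4,6] → ·
    (5,2)@(11, 5): e=[2,28,-6] → ·
    (6,2)@(13, 5): e=[10,20,-6] → ·
  covered (3 px):
    · · · · █ · · ·
    · · · · · █ █ ·
    · · · · · · · ·
    · · · · · · · ·
    · · · · · · · ·
    · · · · · · · ·
    · · · · · · · ·
    · · · · · · · ·
    · · · · · · · ·
    · · · · · · · ·
    · · · · · · · ·
T1:
  2·area = 36
  edge (2, 8)→(4, 6): d=(2,-2) top-left  bias=+0
  edge (4, 6)→(10, 18): d=(6,12) right/bottom  bias=-1
  edge (10, 18)→(2, 8): d=(-8,-10) top-left  bias=+0
    (4,0)@(9, 1): e=[0,-90,126] → ·  [on edge]
    (3,1)@(7, 3): e=[0,-54,90] → ·  [on edge]
    (2,2)@(5, 5): e=[0,-18,54] → ·  [on edge]
    (1,3)@(3, 7): e=[0,18,18] → █  [on edge]
    (2,3)@(5, 7): e=[4,-6,38] → ·
    (0,4)@(1, 9): e=[0,54,-18] → ·  [on edge]
    (1,4)@(3, 9): e=[4,30,2] → █
    (2,4)@(5, 9): e=[8,6,22] → █
    (3,4)@(7, 9): e=[12,-18,42] → ·
    (1,5)@(3, 11): e=[8,42,-14] → ·
    (2,5)@(5, 11): e=[12,18,6] → █
    (3,5)@(7, 11): e=[16,-6,26] → ·
  covered (5 px):
    · · · · · · · ·
    · · · · · · · ·
    · · · · · · · ·
    · █ · · · · · ·
    · █ █ · · · · ·
    · · █ · · · · ·
    · · · █ · · · ·
    · · · · · · · ·
    · · · · · · · ·
    · · · · · · · ·
    · · · · · · · ·
T2:
  2·area = 32
  edge (8, 18)→(6, 16): d=(-2,-2) top-left  bias=+0
  edge (6, 16)→(16, 10): d=(10,-6) top-left  bias=+0
  edge (16, 10)→(8, 18): d=(-8,8) right/bottom  bias=-1
    (0,5)@(1, 11): e=[0,-80,112] → ·  [on edge]
    (7,5)@(15, 11): e=[28,4,0] → ·  [on edge]
    (1,6)@(3, 13): e=[0,-48,80] → ·  [on edge]
    (5,6)@(11, 13): e=[16,0,16] → █  [on edge]
    (6,6)@(13, 13): e=[20,12,0] → ·  [on edge]
    (2,7)@(5, 15): e=[0,-16,48] → ·  [on edge]
    (4,7)@(9, 15): e=[8,8,16] → █
    (5,7)@(11, 15): e=[12,20,0] → ·  [on edge]
    (3,8)@(7, 17): e=[0,16,16] → █  [on edge]
    (4,8)@(9, 17): e=[4,28,0] → ·  [on edge]
    (0,9)@(1, 19): e=[-16,0,48] → ·  [on edge]
    (3,9)@(7, 19): e=[-4,36,0] → ·  [on edge]
    (4,9)@(9, 19): e=[0,48,-16] → ·  [on edge]
    (2,10)@(5, 21): e=[-12,44,0] → ·  [on edge]
    (5,10)@(11, 21): e=[0,80,-48] → ·  [on edge]
  covered (3 px):
    · · · · · · · ·
    · · · · · · · ·
    · · · · · · · ·
    · · · · · · · ·
    · · · · · · · ·
    · · · · · · · ·
    · · · · · █ · ·
    · · · · █ · · ·
    · · · █ · · · ·
    · · · · · · · ·
    · · · · · · · ·

Result: [16,16,0]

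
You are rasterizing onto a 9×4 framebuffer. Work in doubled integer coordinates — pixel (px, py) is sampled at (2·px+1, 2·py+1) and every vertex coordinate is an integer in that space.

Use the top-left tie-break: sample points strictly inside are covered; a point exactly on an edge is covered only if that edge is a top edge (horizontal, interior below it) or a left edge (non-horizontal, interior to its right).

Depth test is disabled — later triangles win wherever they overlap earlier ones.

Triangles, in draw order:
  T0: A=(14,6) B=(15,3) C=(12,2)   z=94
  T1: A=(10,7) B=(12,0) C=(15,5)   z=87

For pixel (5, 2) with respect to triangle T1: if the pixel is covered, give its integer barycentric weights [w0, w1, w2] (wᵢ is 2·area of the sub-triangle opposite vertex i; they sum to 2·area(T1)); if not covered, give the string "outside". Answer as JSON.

T0:
  2·area = 10  (B↔C swapped to make it positive)
  edge (14, 6)→(12, 2): d=(-2,-4) top-left  bias=+0
  edge (12, 2)→(15, 3): d=(3,1) right/bottom  bias=-1
  edge (15, 3)→(14, 6): d=(-1,3) right/bottom  bias=-1
    (4,0)@(9, 1): e=[-10,0,20] → .  [on edge]
    (6,1)@(13, 3): e=[2,2,6] → X
    (7,1)@(15, 3): e=[10,0,0] → .  [on edge]
    (6,2)@(13, 5): e=[-2,8,4] → .
  covered (1 px):
    . . . . . . . . .
    . . . . . . X . .
    . . . . . . . . .
    . . . . . . . . .
T1:
  2·area = 31
  edge (10, 7)→(12, 0): d=(2,-7) top-left  bias=+0
  edge (12, 0)→(15, 5): d=(3,5) right/bottom  bias=-1
  edge (15, 5)→(10, 7): d=(-5,2) right/bottom  bias=-1
    (6,1)@(13, 3): e=[13,4,14] → X
    (7,1)@(15, 3): e=[27,-6,10] → .
    (5,2)@(11, 5): e=[3,20,8] → X
    (7,2)@(15, 5): e=[31,0,0] → .  [on edge]
    (5,3)@(11, 7): e=[7,26,-2] → .
    (6,3)@(13, 7): e=[21,16,-6] → .
  covered (3 px):
    . . . . . . . . .
    . . . . . . X . .
    . . . . . X X . .
    . . . . . . . . .

Result: [20,8,3]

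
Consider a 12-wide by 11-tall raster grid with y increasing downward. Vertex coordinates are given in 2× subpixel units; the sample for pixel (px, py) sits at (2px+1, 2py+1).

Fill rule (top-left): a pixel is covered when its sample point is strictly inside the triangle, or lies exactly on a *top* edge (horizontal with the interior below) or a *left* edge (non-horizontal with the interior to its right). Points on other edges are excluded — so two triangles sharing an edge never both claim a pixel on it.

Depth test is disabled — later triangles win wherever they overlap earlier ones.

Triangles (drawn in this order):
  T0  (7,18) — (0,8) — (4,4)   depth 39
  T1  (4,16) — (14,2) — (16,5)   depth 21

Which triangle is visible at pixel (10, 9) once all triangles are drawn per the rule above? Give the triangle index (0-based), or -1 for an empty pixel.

T0:
  2·area = 68
  edge (7, 18)→(0, 8): d=(-7,-10) top-left  bias=+0
  edge (0, 8)→(4, 4): d=(4,-4) top-left  bias=+0
  edge (4, 4)→(7, 18): d=(3,14) right/bottom  bias=-1
    (3,0)@(7, 1): e=[119,0,-51] → .  [on edge]
    (2,1)@(5, 3): e=[85,0,-17] → .  [on edge]
    (1,2)@(3, 5): e=[51,0,17] → X  [on edge]
    (2,2)@(5, 5): e=[71,8,-11] → .
    (0,3)@(1, 7): e=[17,0,51] → X  [on edge]
    (2,3)@(5, 7): e=[57,16,-5] → .
    (0,4)@(1, 9): e=[3,8,57] → X
    (2,4)@(5, 9): e=[43,24,1] → X
    (3,4)@(7, 9): e=[63,32,-27] → .
    (0,5)@(1, 11): e=[-11,16,63] → .
    (1,5)@(3, 11): e=[9,24,35] → X
    (3,5)@(7, 11): e=[49,40,-21] → .
  covered (10 px):
    . . . . . . . . . . . .
    . . . . . . . . . . . .
    . X . . . . . . . . . .
    X X . . . . . . . . . .
    X X X . . . . . . . . .
    . X X . . . . . . . . .
    . . X . . . . . . . . .
    . . X . . . . . . . . .
    . . . . . . . . . . . .
    . . . . . . . . . . . .
    . . . . . . . . . . . .
T1:
  2·area = 58
  edge (4, 16)→(14, 2): d=(10,-14) top-left  bias=+0
  edge (14, 2)→(16, 5): d=(2,3) right/bottom  bias=-1
  edge (16, 5)→(4, 16): d=(-12,11) right/bottom  bias=-1
    (6,2)@(13, 5): e=[16,9,33] → X
    (7,2)@(15, 5): e=[44,3,11] → X
    (8,2)@(17, 5): e=[72,-3,-11] → .
    (5,3)@(11, 7): e=[8,19,31] → X
    (7,3)@(15, 7): e=[64,7,-13] → .
    (4,4)@(9, 9): e=[0,29,29] → X  [on edge]
    (6,4)@(13, 9): e=[56,17,-15] → .
    (4,5)@(9, 11): e=[20,33,5] → X
    (5,5)@(11, 11): e=[48,27,-17] → .
    (3,6)@(7, 13): e=[12,43,3] → X
    (4,6)@(9, 13): e=[40,37,-19] → .
    (2,7)@(5, 15): e=[4,53,1] → X
  covered (9 px):
    . . . . . . . . . . . .
    . . . . . . . . . . . .
    . . . . . . X X . . . .
    . . . . . X X . . . . .
    . . . . X X . . . . . .
    . . . . X . . . . . . .
    . . . X . . . . . . . .
    . . X . . . . . . . . .
    . . . . . . . . . . . .
    . . . . . . . . . . . .
    . . . . . . . . . . . .

Z-buffer (winner per pixel, '.' = empty):
  . . . . . . . . . . . .
  . . . . . . . . . . . .
  . 0 . . . . 1 1 . . . .
  0 0 . . . 1 1 . . . . .
  0 0 0 . 1 1 . . . . . .
  . 0 0 . 1 . . . . . . .
  . . 0 1 . . . . . . . .
  . . 1 . . . . . . . . .
  . . . . . . . . . . . .
  . . . . . . . . . . . .
  . . . . . . . . . . . .

Final: -1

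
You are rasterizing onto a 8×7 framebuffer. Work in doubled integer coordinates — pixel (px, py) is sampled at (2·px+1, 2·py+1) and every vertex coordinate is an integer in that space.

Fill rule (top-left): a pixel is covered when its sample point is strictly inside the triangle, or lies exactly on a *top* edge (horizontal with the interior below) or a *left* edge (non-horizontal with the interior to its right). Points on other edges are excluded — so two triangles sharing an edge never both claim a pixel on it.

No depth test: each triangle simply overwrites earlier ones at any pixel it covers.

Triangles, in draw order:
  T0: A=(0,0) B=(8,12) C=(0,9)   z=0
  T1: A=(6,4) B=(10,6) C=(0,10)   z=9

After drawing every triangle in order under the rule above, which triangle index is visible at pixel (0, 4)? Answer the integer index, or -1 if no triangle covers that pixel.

T0:
  2·area = 72
  edge (0, 0)→(8, 12): d=(8,12) right/bottom  bias=-1
  edge (8, 12)→(0, 9): d=(-8,-3) top-left  bias=+0
  edge (0, 9)→(0, 0): d=(0,-9) top-left  bias=+0
    (0,1)@(1, 3): e=[12,51,9] → #
    (1,1)@(3, 3): e=[-12,57,27] → ·
    (0,2)@(1, 5): e=[28,35,9] → #
    (1,2)@(3, 5): e=[4,41,27] → #
    (2,2)@(5, 5): e=[-20,47,45] → ·
    (0,3)@(1, 7): e=[44,19,9] → #
    (2,3)@(5, 7): e=[-4,31,45] → ·
    (0,4)@(1, 9): e=[60,3,9] → #
    (2,4)@(5, 9): e=[12,15,45] → #
    (3,4)@(7, 9): e=[-12,21,63] → ·
    (0,5)@(1, 11): e=[76,-13,9] → ·
    (1,5)@(3, 11): e=[52,-7,27] → ·
  covered (9 px):
    · · · · · · · ·
    # · · · · · · ·
    # # · · · · · ·
    # # · · · · · ·
    # # # · · · · ·
    · · · # · · · ·
    · · · · · · · ·
T1:
  2·area = 36
  edge (6, 4)→(10, 6): d=(4,2) right/bottom  bias=-1
  edge (10, 6)→(0, 10): d=(-10,4) right/bottom  bias=-1
  edge (0, 10)→(6, 4): d=(6,-6) top-left  bias=+0
    (4,0)@(9, 1): e=[-18,54,0] → ·  [on edge]
    (3,1)@(7, 3): e=[-6,42,0] → ·  [on edge]
    (2,2)@(5, 5): e=[6,30,0] → #  [on edge]
    (3,2)@(7, 5): e=[2,22,12] → #
    (4,2)@(9, 5): e=[-2,14,24] → ·
    (1,3)@(3, 7): e=[18,18,0] → #  [on edge]
    (4,3)@(9, 7): e=[6,-6,36] → ·
    (0,4)@(1, 9): e=[30,6,0] → #  [on edge]
    (1,4)@(3, 9): e=[26,-2,12] → ·
    (2,4)@(5, 9): e=[22,-10,24] → ·
    (3,4)@(7, 9): e=[18,-18,36] → ·
    (0,5)@(1, 11): e=[38,-14,12] → ·
  covered (6 px):
    · · · · · · · ·
    · · · · · · · ·
    · · # # · · · ·
    · # # # · · · ·
    # · · · · · · ·
    · · · · · · · ·
    · · · · · · · ·

Z-buffer (winner per pixel, '.' = empty):
  . . . . . . . .
  0 . . . . . . .
  0 0 1 1 . . . .
  0 1 1 1 . . . .
  1 0 0 . . . . .
  . . . 0 . . . .
  . . . . . . . .

Final: 1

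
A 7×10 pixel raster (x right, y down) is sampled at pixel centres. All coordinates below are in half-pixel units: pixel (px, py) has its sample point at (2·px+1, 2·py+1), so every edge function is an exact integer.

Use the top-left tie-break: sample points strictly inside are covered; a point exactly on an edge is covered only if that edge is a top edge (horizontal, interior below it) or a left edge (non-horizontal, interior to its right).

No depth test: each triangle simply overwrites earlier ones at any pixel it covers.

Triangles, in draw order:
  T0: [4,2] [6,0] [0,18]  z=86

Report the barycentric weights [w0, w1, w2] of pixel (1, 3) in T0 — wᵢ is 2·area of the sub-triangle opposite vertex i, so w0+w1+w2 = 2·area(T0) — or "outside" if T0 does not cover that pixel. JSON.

T0:
  2·area = 24
  edge (4, 2)→(6, 0): d=(2,-2) top-left  bias=+0
  edge (6, 0)→(0, 18): d=(-6,18) right/bottom  bias=-1
  edge (0, 18)→(4, 2): d=(4,-16) top-left  bias=+0
    (2,0)@(5, 1): e=[0,12,12] → X  [on edge]
    (3,0)@(7, 1): e=[4,-24,44] → .
    (1,1)@(3, 3): e=[0,36,-12] → .  [on edge]
    (2,1)@(5, 3): e=[4,0,20] → .  [on edge]
    (0,2)@(1, 5): e=[0,60,-36] → .  [on edge]
    (1,3)@(3, 7): e=[8,12,4] → X
    (2,3)@(5, 7): e=[12,-24,36] → .
    (1,4)@(3, 9): e=[12,0,12] → .  [on edge]
    (0,7)@(1, 15): e=[20,0,4] → .  [on edge]
  covered (2 px):
    . . X . . . .
    . . . . . . .
    . . . . . . .
    . X . . . . .
    . . . . . . .
    . . . . . . .
    . . . . . . .
    . . . . . . .
    . . . . . . .
    . . . . . . .

Final: [12,4,8]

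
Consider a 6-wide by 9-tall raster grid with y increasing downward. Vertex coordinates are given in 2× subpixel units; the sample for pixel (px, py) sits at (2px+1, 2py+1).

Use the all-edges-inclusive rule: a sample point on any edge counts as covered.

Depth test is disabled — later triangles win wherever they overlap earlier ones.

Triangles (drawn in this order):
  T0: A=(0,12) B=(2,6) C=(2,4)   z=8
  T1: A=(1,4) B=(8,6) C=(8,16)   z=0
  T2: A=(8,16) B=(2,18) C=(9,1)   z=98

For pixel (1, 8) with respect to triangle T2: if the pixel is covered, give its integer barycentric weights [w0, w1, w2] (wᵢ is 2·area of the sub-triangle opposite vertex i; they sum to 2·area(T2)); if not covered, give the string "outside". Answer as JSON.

T0:
  2·area = 4  (B↔C swapped to make it positive)
  edge (0, 12)→(2, 4): d=(2,-8) inclusive
  edge (2, 4)→(2, 6): d=(0,2) inclusive
  edge (2, 6)→(0, 12): d=(-2,6) inclusive
    (1,1)@(3, 3): e=[6,-2,0] → ·  [on edge]
    (0,4)@(1, 9): e=[2,2,0] → #  [on edge]
    (1,4)@(3, 9): e=[18,-2,-12] → ·
    (0,5)@(1, 11): e=[6,2,-4] → ·
  covered (1 px):
    · · · · · ·
    · · · · · ·
    · · · · · ·
    · · · · · ·
    # · · · · ·
    · · · · · ·
    · · · · · ·
    · · · · · ·
    · · · · · ·
T1:
  2·area = 70
  edge (1, 4)→(8, 6): d=(7,2) inclusive
  edge (8, 6)→(8, 16): d=(0,10) inclusive
  edge (8, 16)→(1, 4): d=(-7,-12) inclusive
    (1,2)@(3, 5): e=[3,50,17] → #
    (2,2)@(5, 5): e=[-1,30,41] → ·
    (1,3)@(3, 7): e=[17,50,3] → #
    (2,3)@(5, 7): e=[13,30,27] → #
    (3,3)@(7, 7): e=[9,10,51] → #
    (4,3)@(9, 7): e=[5,-10,75] → ·
    (1,4)@(3, 9): e=[31,50,-11] → ·
    (2,4)@(5, 9): e=[27,30,13] → #
    (4,4)@(9, 9): e=[19,-10,61] → ·
    (2,5)@(5, 11): e=[41,30,-1] → ·
    (3,5)@(7, 11): e=[37,10,23] → #
    (4,5)@(9, 11): e=[33,-10,47] → ·
  covered (8 px):
    · · · · · ·
    · · · · · ·
    · # · · · ·
    · # # # · ·
    · · # # · ·
    · · · # · ·
    · · · # · ·
    · · · · · ·
    · · · · · ·
T2:
  2·area = 88
  edge (8, 16)→(2, 18): d=(-6,2) inclusive
  edge (2, 18)→(9, 1): d=(7,-17) inclusive
  edge (9, 1)→(8, 16): d=(-1,15) inclusive
    (4,0)@(9, 1): e=[88,0,0] → #  [on edge]
    (5,0)@(11, 1): e=[84,34,-30] → ·
    (4,1)@(9, 3): e=[76,14,-2] → ·
    (3,3)@(7, 7): e=[56,8,24] → #
    (4,3)@(9, 7): e=[52,42,-6] → ·
    (3,4)@(7, 9): e=[44,22,22] → #
    (4,4)@(9, 9): e=[40,56,-8] → ·
    (2,5)@(5, 11): e=[36,2,50] → #
    (4,5)@(9, 11): e=[28,70,-10] → ·
    (2,6)@(5, 13): e=[24,16,48] → #
    (4,6)@(9, 13): e=[16,84,-12] → ·
    (2,7)@(5, 15): e=[12,30,46] → #
    (5,7)@(11, 15): e=[0,132,-44] → ·  [on edge]
    (2,8)@(5, 17): e=[0,44,44] → #  [on edge]
  covered (11 px):
    · · · · # ·
    · · · · · ·
    · · · · · ·
    · · · # · ·
    · · · # · ·
    · · # # · ·
    · · # # · ·
    · · # # · ·
    · # # · · ·

Result: [10,74,4]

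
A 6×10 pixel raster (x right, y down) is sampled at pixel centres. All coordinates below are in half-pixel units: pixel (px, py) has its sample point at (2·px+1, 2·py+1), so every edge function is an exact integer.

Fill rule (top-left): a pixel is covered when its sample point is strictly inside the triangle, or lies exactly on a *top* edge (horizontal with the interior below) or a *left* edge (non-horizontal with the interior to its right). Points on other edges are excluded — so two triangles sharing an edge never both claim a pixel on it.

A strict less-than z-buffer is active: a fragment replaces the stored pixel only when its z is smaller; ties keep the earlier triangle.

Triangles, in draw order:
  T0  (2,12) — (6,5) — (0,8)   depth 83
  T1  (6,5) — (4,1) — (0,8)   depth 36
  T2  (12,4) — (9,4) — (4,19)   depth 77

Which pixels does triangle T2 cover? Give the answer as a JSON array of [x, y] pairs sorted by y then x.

T0:
  2·area = 30  (B↔C swapped to make it positive)
  edge (2, 12)→(0, 8): d=(-2,-4) top-left  bias=+0
  edge (0, 8)→(6, 5): d=(6,-3) top-left  bias=+0
  edge (6, 5)→(2, 12): d=(-4,7) right/bottom  bias=-1
    (1,3)@(3, 7): e=[14,3,13] → █
    (2,3)@(5, 7): e=[22,9,-1] → ·
    (0,4)@(1, 9): e=[2,9,19] → █
    (2,4)@(5, 9): e=[18,21,-9] → ·
    (0,5)@(1, 11): e=[-2,21,11] → ·
    (1,5)@(3, 11): e=[6,27,-3] → ·
  covered (3 px):
    · · · · · ·
    · · · · · ·
    · · · · · ·
    · █ · · · ·
    █ █ · · · ·
    · · · · · ·
    · · · · · ·
    · · · · · ·
    · · · · · ·
    · · · · · ·
T1:
  2·area = 30  (B↔C swapped to make it positive)
  edge (6, 5)→(0, 8): d=(-6,3) right/bottom  bias=-1
  edge (0, 8)→(4, 1): d=(4,-7) top-left  bias=+0
  edge (4, 1)→(6, 5): d=(2,4) right/bottom  bias=-1
    (1,1)@(3, 3): e=[21,1,8] → █
    (2,1)@(5, 3): e=[15,15,0] → ·  [on edge]
    (1,2)@(3, 5): e=[9,9,12] → █
    (2,2)@(5, 5): e=[3,23,4] → █
    (3,2)@(7, 5): e=[-3,37,-4] → ·
    (0,3)@(1, 7): e=[3,3,24] → █
    (1,3)@(3, 7): e=[-3,17,16] → ·
    (2,3)@(5, 7): e=[-9,31,8] → ·
    (3,3)@(7, 7): e=[-15,45,0] → ·  [on edge]
    (0,4)@(1, 9): e=[-9,11,28] → ·
    (4,5)@(9, 11): e=[-45,75,0] → ·  [on edge]
    (5,7)@(11, 15): e=[-75,105,0] → ·  [on edge]
  covered (4 px):
    · · · · · ·
    · █ · · · ·
    · █ █ · · ·
    █ · · · · ·
    · · · · · ·
    · · · · · ·
    · · · · · ·
    · · · · · ·
    · · · · · ·
    · · · · · ·
T2:
  2·area = 45  (B↔C swapped to make it positive)
  edge (12, 4)→(4, 19): d=(-8,15) right/bottom  bias=-1
  edge (4, 19)→(9, 4): d=(5,-15) top-left  bias=+0
  edge (9, 4)→(12, 4): d=(3,0) top-left  bias=+0
    (4,2)@(9, 5): e=[37,5,3] → █
    (5,2)@(11, 5): e=[7,35,3] → █
    (4,3)@(9, 7): e=[21,15,9] → █
    (5,3)@(11, 7): e=[-9,45,9] → ·
    (4,4)@(9, 9): e=[5,25,15] → █
    (5,4)@(11, 9): e=[-25,55,15] → ·
    (3,5)@(7, 11): e=[19,5,21] → █
    (4,5)@(9, 11): e=[-11,35,21] → ·
    (3,6)@(7, 13): e=[3,15,27] → █
    (4,6)@(9, 13): e=[-27,45,27] → ·
    (3,7)@(7, 15): e=[-13,25,33] → ·
    (2,8)@(5, 17): e=[1,5,39] → █
  covered (7 px):
    · · · · · ·
    · · · · · ·
    · · · · █ █
    · · · · █ ·
    · · · · █ ·
    · · · █ · ·
    · · · █ · ·
    · · · · · ·
    · · █ · · ·
    · · · · · ·

Answer: [[4,2],[5,2],[4,3],[4,4],[3,5],[3,6],[2,8]]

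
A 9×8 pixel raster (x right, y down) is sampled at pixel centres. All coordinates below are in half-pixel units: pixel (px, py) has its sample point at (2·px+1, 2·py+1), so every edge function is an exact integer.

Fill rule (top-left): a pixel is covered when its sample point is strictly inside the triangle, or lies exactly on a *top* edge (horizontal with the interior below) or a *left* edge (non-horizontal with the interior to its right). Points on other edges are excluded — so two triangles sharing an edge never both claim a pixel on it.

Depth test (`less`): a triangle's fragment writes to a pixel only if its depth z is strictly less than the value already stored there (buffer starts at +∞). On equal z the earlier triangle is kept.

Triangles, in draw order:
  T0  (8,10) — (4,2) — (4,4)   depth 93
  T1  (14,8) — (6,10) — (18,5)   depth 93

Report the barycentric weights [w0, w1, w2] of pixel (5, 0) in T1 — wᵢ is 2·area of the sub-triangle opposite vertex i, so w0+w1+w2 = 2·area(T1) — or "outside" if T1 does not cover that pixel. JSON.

T0:
  2·area = 8  (B↔C swapped to make it positive)
  edge (8, 10)→(4, 4): d=(-4,-6) top-left  bias=+0
  edge (4, 4)→(4, 2): d=(0,-2) top-left  bias=+0
  edge (4, 2)→(8, 10): d=(4,8) right/bottom  bias=-1
    (2,2)@(5, 5): e=[2,2,4] → #
    (3,2)@(7, 5): e=[14,6,-12] → ·
    (2,3)@(5, 7): e=[-6,2,12] → ·
  covered (1 px):
    · · · · · · · · ·
    · · · · · · · · ·
    · · # · · · · · ·
    · · · · · · · · ·
    · · · · · · · · ·
    · · · · · · · · ·
    · · · · · · · · ·
    · · · · · · · · ·
T1:
  2·area = 16
  edge (14, 8)→(6, 10): d=(-8,2) right/bottom  bias=-1
  edge (6, 10)→(18, 5): d=(12,-5) top-left  bias=+0
  edge (18, 5)→(14, 8): d=(-4,3) right/bottom  bias=-1
    (7,3)@(15, 7): e=[6,9,1] → #
    (8,3)@(17, 7): e=[2,19,-5] → ·
    (4,4)@(9, 9): e=[2,3,11] → #
    (5,4)@(11, 9): e=[-2,13,5] → ·
    (7,4)@(15, 9): e=[-10,33,-7] → ·
    (4,5)@(9, 11): e=[-14,27,3] → ·
  covered (2 px):
    · · · · · · · · ·
    · · · · · · · · ·
    · · · · · · · · ·
    · · · · · · · # ·
    · · · · # · · · ·
    · · · · · · · · ·
    · · · · · · · · ·
    · · · · · · · · ·

Answer: "outside"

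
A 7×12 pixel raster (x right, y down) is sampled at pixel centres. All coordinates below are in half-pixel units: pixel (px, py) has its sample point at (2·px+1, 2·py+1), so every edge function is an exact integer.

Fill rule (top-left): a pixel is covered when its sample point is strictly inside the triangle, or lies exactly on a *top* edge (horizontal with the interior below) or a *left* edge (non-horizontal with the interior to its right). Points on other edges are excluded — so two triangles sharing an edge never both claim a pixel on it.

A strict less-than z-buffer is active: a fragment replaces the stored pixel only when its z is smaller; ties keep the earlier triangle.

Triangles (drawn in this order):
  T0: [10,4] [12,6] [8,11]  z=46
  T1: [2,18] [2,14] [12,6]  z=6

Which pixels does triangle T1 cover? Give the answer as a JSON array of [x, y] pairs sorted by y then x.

T0:
  2·area = 18
  edge (10, 4)→(12, 6): d=(2,2) right/bottom  bias=-1
  edge (12, 6)→(8, 11): d=(-4,5) right/bottom  bias=-1
  edge (8, 11)→(10, 4): d=(2,-7) top-left  bias=+0
    (3,0)@(7, 1): e=[0,45,-27] → ·  [on edge]
    (4,1)@(9, 3): e=[0,27,-9] → ·  [on edge]
    (5,2)@(11, 5): e=[0,9,9] → ·  [on edge]
    (5,3)@(11, 7): e=[4,1,13] → #
    (6,3)@(13, 7): e=[0,-9,27] → ·  [on edge]
    (4,4)@(9, 9): e=[12,3,3] → #
    (5,4)@(11, 9): e=[8,-7,17] → ·
    (4,5)@(9, 11): e=[16,-5,7] → ·
  covered (2 px):
    · · · · · · ·
    · · · · · · ·
    · · · · · · ·
    · · · · · # ·
    · · · · # · ·
    · · · · · · ·
    · · · · · · ·
    · · · · · · ·
    · · · · · · ·
    · · · · · · ·
    · · · · · · ·
    · · · · · · ·
T1:
  2·area = 40
  edge (2, 18)→(2, 14): d=(0,-4) top-left  bias=+0
  edge (2, 14)→(12, 6): d=(10,-8) top-left  bias=+0
  edge (12, 6)→(2, 18): d=(-10,12) right/bottom  bias=-1
    (5,3)@(11, 7): e=[36,2,2] → #
    (6,3)@(13, 7): e=[44,18,-22] → ·
    (4,4)@(9, 9): e=[28,6,6] → #
    (5,4)@(11, 9): e=[36,22,-18] → ·
    (3,5)@(7, 11): e=[20,10,10] → #
    (4,5)@(9, 11): e=[28,26,-14] → ·
    (2,6)@(5, 13): e=[12,14,14] → #
    (3,6)@(7, 13): e=[20,30,-10] → ·
    (1,7)@(3, 15): e=[4,18,18] → #
    (2,7)@(5, 15): e=[12,34,-6] → ·
    (1,8)@(3, 17): e=[4,38,-2] → ·
  covered (5 px):
    · · · · · · ·
    · · · · · · ·
    · · · · · · ·
    · · · · · # ·
    · · · · # · ·
    · · · # · · ·
    · · # · · · ·
    · # · · · · ·
    · · · · · · ·
    · · · · · · ·
    · · · · · · ·
    · · · · · · ·

Final: [[5,3],[4,4],[3,5],[2,6],[1,7]]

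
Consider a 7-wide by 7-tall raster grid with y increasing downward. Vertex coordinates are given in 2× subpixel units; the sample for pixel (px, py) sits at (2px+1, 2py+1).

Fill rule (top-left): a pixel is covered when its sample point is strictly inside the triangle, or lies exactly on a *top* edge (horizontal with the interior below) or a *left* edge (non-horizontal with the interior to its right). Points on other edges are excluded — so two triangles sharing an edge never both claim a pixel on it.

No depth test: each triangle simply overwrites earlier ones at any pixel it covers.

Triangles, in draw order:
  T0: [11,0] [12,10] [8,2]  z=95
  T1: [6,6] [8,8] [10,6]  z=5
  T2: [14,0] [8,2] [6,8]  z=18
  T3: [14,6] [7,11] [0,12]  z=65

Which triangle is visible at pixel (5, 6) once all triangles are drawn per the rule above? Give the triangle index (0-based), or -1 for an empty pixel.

T0:
  2·area = 32
  edge (11, 0)→(12, 10): d=(1,10) right/bottom  bias=-1
  edge (12, 10)→(8, 2): d=(-4,-8) top-left  bias=+0
  edge (8, 2)→(11, 0): d=(3,-2) top-left  bias=+0
    (5,0)@(11, 1): e=[1,28,3] → #
    (6,0)@(13, 1): e=[-19,44,7] → ·
    (4,1)@(9, 3): e=[23,4,5] → #
    (6,1)@(13, 3): e=[-17,36,13] → ·
    (4,2)@(9, 5): e=[25,-4,11] → ·
    (5,2)@(11, 5): e=[5,12,15] → #
    (6,2)@(13, 5): e=[-15,28,19] → ·
    (5,3)@(11, 7): e=[7,4,21] → #
    (6,3)@(13, 7): e=[-13,20,25] → ·
    (5,4)@(11, 9): e=[9,-4,27] → ·
  covered (5 px):
    · · · · · # ·
    · · · · # # ·
    · · · · · # ·
    · · · · · # ·
    · · · · · · ·
    · · · · · · ·
    · · · · · · ·
T1:
  2·area = 8  (B↔C swapped to make it positive)
  edge (6, 6)→(10, 6): d=(4,0) top-left  bias=+0
  edge (10, 6)→(8, 8): d=(-2,2) right/bottom  bias=-1
  edge (8, 8)→(6, 6): d=(-2,-2) top-left  bias=+0
    (0,0)@(1, 1): e=[-20,28,0] → ·  [on edge]
    (1,1)@(3, 3): e=[-12,20,0] → ·  [on edge]
    (6,1)@(13, 3): e=[-12,0,20] → ·  [on edge]
    (2,2)@(5, 5): e=[-4,12,0] → ·  [on edge]
    (5,2)@(11, 5): e=[-4,0,12] → ·  [on edge]
    (3,3)@(7, 7): e=[4,4,0] → #  [on edge]
    (4,3)@(9, 7): e=[4,0,4] → ·  [on edge]
    (3,4)@(7, 9): e=[12,0,-4] → ·  [on edge]
    (4,4)@(9, 9): e=[12,-4,0] → ·  [on edge]
    (2,5)@(5, 11): e=[20,0,-12] → ·  [on edge]
    (5,5)@(11, 11): e=[20,-12,0] → ·  [on edge]
    (1,6)@(3, 13): e=[28,0,-20] → ·  [on edge]
    (6,6)@(13, 13): e=[28,-20,0] → ·  [on edge]
  covered (1 px):
    · · · · · · ·
    · · · · · · ·
    · · · · · · ·
    · · · # · · ·
    · · · · · · ·
    · · · · · · ·
    · · · · · · ·
T2:
  2·area = 32  (B↔C swapped to make it positive)
  edge (14, 0)→(6, 8): d=(-8,8) right/bottom  bias=-1
  edge (6, 8)→(8, 2): d=(2,-6) top-left  bias=+0
  edge (8, 2)→(14, 0): d=(6,-2) top-left  bias=+0
    (5,0)@(11, 1): e=[16,16,0] → #  [on edge]
    (6,0)@(13, 1): e=[0,28,4] → ·  [on edge]
    (2,1)@(5, 3): e=[48,-16,0] → ·  [on edge]
    (4,1)@(9, 3): e=[16,8,8] → #
    (5,1)@(11, 3): e=[0,20,12] → ·  [on edge]
    (3,2)@(7, 5): e=[16,0,16] → #  [on edge]
    (4,2)@(9, 5): e=[0,12,20] → ·  [on edge]
    (3,3)@(7, 7): e=[0,4,28] → ·  [on edge]
    (2,4)@(5, 9): e=[0,-4,36] → ·  [on edge]
    (1,5)@(3, 11): e=[0,-12,44] → ·  [on edge]
    (2,5)@(5, 11): e=[-16,0,48] → ·  [on edge]
    (0,6)@(1, 13): e=[0,-20,52] → ·  [on edge]
  covered (3 px):
    · · · · · # ·
    · · · · # · ·
    · · · # · · ·
    · · · · · · ·
    · · · · · · ·
    · · · · · · ·
    · · · · · · ·
T3:
  2·area = 28
  edge (14, 6)→(7, 11): d=(-7,5) right/bottom  bias=-1
  edge (7, 11)→(0, 12): d=(-7,1) right/bottom  bias=-1
  edge (0, 12)→(14, 6): d=(14,-6) top-left  bias=+0
    (3,4)@(7, 9): e=[14,14,0] → #  [on edge]
    (4,4)@(9, 9): e=[4,12,12] → #
    (5,4)@(11, 9): e=[-6,10,24] → ·
    (1,5)@(3, 11): e=[20,4,4] → #
    (2,5)@(5, 11): e=[10,2,16] → #
    (3,5)@(7, 11): e=[0,0,28] → ·  [on edge]
    (4,5)@(9, 11): e=[-10,-2,40] → ·
    (1,6)@(3, 13): e=[6,-10,32] → ·
    (2,6)@(5, 13): e=[-4,-12,44] → ·
  covered (4 px):
    · · · · · · ·
    · · · · · · ·
    · · · · · · ·
    · · · · · · ·
    · · · # # · ·
    · # # · · · ·
    · · · · · · ·

Z-buffer (winner per pixel, '.' = empty):
  . . . . . 2 .
  . . . . 2 0 .
  . . . 2 . 0 .
  . . . 1 . 0 .
  . . . 3 3 . .
  . 3 3 . . . .
  . . . . . . .

Result: -1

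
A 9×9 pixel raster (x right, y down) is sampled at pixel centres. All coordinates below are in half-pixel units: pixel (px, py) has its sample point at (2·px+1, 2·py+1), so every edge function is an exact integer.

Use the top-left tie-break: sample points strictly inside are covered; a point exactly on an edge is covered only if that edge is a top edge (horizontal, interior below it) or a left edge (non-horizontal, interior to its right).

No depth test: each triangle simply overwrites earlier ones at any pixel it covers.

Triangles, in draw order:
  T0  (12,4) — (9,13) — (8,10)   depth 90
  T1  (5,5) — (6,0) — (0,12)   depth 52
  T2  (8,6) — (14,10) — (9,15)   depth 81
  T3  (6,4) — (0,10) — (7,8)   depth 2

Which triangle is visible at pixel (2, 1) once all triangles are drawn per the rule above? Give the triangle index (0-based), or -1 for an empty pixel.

T0:
  2·area = 18
  edge (12, 4)→(9, 13): d=(-3,9) right/bottom  bias=-1
  edge (9, 13)→(8, 10): d=(-1,-3) top-left  bias=+0
  edge (8, 10)→(12, 4): d=(4,-6) top-left  bias=+0
    (2,0)@(5, 1): e=[72,0,-54] → ·  [on edge]
    (6,0)@(13, 1): e=[0,24,-6] → ·  [on edge]
    (3,3)@(7, 7): e=[36,0,-18] → ·  [on edge]
    (5,3)@(11, 7): e=[0,12,6] → ·  [on edge]
    (4,4)@(9, 9): e=[12,4,2] → █
    (5,4)@(11, 9): e=[-6,10,14] → ·
    (4,5)@(9, 11): e=[6,2,10] → █
    (5,5)@(11, 11): e=[-12,8,22] → ·
    (4,6)@(9, 13): e=[0,0,18] → ·  [on edge]
  covered (2 px):
    · · · · · · · · ·
    · · · · · · · · ·
    · · · · · · · · ·
    · · · · · · · · ·
    · · · · █ · · · ·
    · · · · █ · · · ·
    · · · · · · · · ·
    · · · · · · · · ·
    · · · · · · · · ·
T1:
  2·area = 18  (B↔C swapped to make it positive)
  edge (5, 5)→(0, 12): d=(-5,7) right/bottom  bias=-1
  edge (0, 12)→(6, 0): d=(6,-12) top-left  bias=+0
  edge (6, 0)→(5, 5): d=(-1,5) right/bottom  bias=-1
    (2,1)@(5, 3): e=[10,6,2] → █
    (3,1)@(7, 3): e=[-4,30,-8] → ·
    (2,2)@(5, 5): e=[0,18,0] → ·  [on edge]
    (1,3)@(3, 7): e=[4,6,8] → █
    (2,3)@(5, 7): e=[-10,30,-2] → ·
    (1,4)@(3, 9): e=[-6,18,6] → ·
    (1,7)@(3, 15): e=[-36,54,0] → ·  [on edge]
  covered (2 px):
    · · · · · · · · ·
    · · █ · · · · · ·
    · · · · · · · · ·
    · █ · · · · · · ·
    · · · · · · · · ·
    · · · · · · · · ·
    · · · · · · · · ·
    · · · · · · · · ·
    · · · · · · · · ·
T2:
  2·area = 50
  edge (8, 6)→(14, 10): d=(6,4) right/bottom  bias=-1
  edge (14, 10)→(9, 15): d=(-5,5) right/bottom  bias=-1
  edge (9, 15)→(8, 6): d=(-1,-9) top-left  bias=+0
    (4,3)@(9, 7): e=[2,40,8] → █
    (5,3)@(11, 7): e=[-6,30,26] → ·
    (8,3)@(17, 7): e=[-30,0,80] → ·  [on edge]
    (4,4)@(9, 9): e=[14,30,6] → █
    (5,4)@(11, 9): e=[6,20,24] → █
    (6,4)@(13, 9): e=[-2,10,42] → ·
    (7,4)@(15, 9): e=[-10,0,60] → ·  [on edge]
    (4,5)@(9, 11): e=[26,20,4] → █
    (6,5)@(13, 11): e=[10,0,40] → ·  [on edge]
    (4,6)@(9, 13): e=[38,10,2] → █
    (5,6)@(11, 13): e=[30,0,20] → ·  [on edge]
    (4,7)@(9, 15): e=[50,0,0] → ·  [on edge]
    (3,8)@(7, 17): e=[70,0,-20] → ·  [on edge]
  covered (6 px):
    · · · · · · · · ·
    · · · · · · · · ·
    · · · · · · · · ·
    · · · · █ · · · ·
    · · · · █ █ · · ·
    · · · · █ █ · · ·
    · · · · █ · · · ·
    · · · · · · · · ·
    · · · · · · · · ·
T3:
  2·area = 30  (B↔C swapped to make it positive)
  edge (6, 4)→(7, 8): d=(1,4) right/bottom  bias=-1
  edge (7, 8)→(0, 10): d=(-7,2) right/bottom  bias=-1
  edge (0, 10)→(6, 4): d=(6,-6) top-left  bias=+0
    (4,0)@(9, 1): e=[-15,45,0] → ·  [on edge]
    (3,1)@(7, 3): e=[-5,35,0] → ·  [on edge]
    (2,2)@(5, 5): e=[5,25,0] → █  [on edge]
    (3,2)@(7, 5): e=[-3,21,12] → ·
    (1,3)@(3, 7): e=[15,15,0] → █  [on edge]
    (3,3)@(7, 7): e=[-1,7,24] → ·
    (0,4)@(1, 9): e=[25,5,0] → █  [on edge]
    (2,4)@(5, 9): e=[9,-3,24] → ·
    (0,5)@(1, 11): e=[27,-9,12] → ·
    (1,5)@(3, 11): e=[19,-13,24] → ·
  covered (5 px):
    · · · · · · · · ·
    · · · · · · · · ·
    · · █ · · · · · ·
    · █ █ · · · · · ·
    █ █ · · · · · · ·
    · · · · · · · · ·
    · · · · · · · · ·
    · · · · · · · · ·
    · · · · · · · · ·

Z-buffer (winner per pixel, '.' = empty):
  . . . . . . . . .
  . . 1 . . . . . .
  . . 3 . . . . . .
  . 3 3 . 2 . . . .
  3 3 . . 2 2 . . .
  . . . . 2 2 . . .
  . . . . 2 . . . .
  . . . . . . . . .
  . . . . . . . . .

Final: 1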